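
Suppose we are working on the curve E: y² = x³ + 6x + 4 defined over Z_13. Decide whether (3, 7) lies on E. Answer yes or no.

y² = 7² ≡ 10; x³ + 6x + 4 = 49 ≡ 10 (mod 13). 10 = 10.

yes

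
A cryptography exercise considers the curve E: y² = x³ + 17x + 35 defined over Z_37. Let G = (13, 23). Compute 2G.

tangent at (13, 23): λ = (3·13² + 17)/(2·23) ≡ 6/9. 9⁻¹ ≡ 33 (mod 37) since 9·33 = 297 ≡ 1, so λ ≡ 6·33 ≡ 13.
  x = λ² - 13 - 13 = 169 - 26 ≡ 32; y = λ·(13 - 32) - 23 ≡ 26. → (32, 26)

(32, 26)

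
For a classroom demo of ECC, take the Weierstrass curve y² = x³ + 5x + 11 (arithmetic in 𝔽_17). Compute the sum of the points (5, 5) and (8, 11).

(8, 6)

(5, 5) + (8, 11). λ = (11 - 5)/(8 - 5) ≡ 6/3 mod 17. 3⁻¹ ≡ 6 (mod 17) since 3·6 = 18 ≡ 1, so λ ≡ 2.
  x = λ² - 5 - 8 = 4 - 13 ≡ 8; y = λ·(5 - 8) - 5 ≡ 6. → (8, 6)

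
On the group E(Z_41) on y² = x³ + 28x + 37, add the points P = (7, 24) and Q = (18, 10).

(7, 24) + (18, 10). λ = (10 - 24)/(18 - 7) ≡ 27/11 mod 41. 11⁻¹ ≡ 15 (mod 41), so λ ≡ 36.
  x = λ² - 7 - 18 = 1296 - 25 ≡ 0; y = λ·(7 - 0) - 24 ≡ 23. → (0, 23)

(0, 23)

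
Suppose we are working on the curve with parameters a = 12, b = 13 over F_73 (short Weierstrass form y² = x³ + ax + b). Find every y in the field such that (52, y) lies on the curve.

none

x³ + 12x + 13 = 141245 ≡ 63 (mod 73).
63 is a non-residue mod 73; no y exists.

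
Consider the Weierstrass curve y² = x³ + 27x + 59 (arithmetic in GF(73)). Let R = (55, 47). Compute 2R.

(42, 50)

tangent at (55, 47): λ = (3·55² + 27)/(2·47) ≡ 50/21. 21⁻¹ ≡ 7 (mod 73) since 21·7 = 147 ≡ 1, so λ ≡ 50·7 ≡ 58.
  x = λ² - 55 - 55 = 3364 - 110 ≡ 42; y = λ·(55 - 42) - 47 ≡ 50. → (42, 50)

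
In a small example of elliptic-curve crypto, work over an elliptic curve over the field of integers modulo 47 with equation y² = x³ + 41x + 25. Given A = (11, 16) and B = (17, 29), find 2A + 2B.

First 2A:
Repeated addition: build up to 2A.
2A: tangent at (11, 16): λ = (3·11² + 41)/(2·16) ≡ 28/32. 32⁻¹ ≡ 25 (mod 47) since 32·25 = 800 ≡ 1, so λ ≡ 28·25 ≡ 42.
  x = λ² - 11 - 11 = 1764 - 22 ≡ 3; y = λ·(11 - 3) - 16 ≡ 38. → (3, 38)
2A = (3, 38).
Next 2B:
Repeated addition: build up to 2B.
2B: tangent at (17, 29): λ = (3·17² + 41)/(2·29) ≡ 15/11. 11⁻¹ ≡ 30 (mod 47), so λ ≡ 15·30 ≡ 27.
  x = λ² - 17 - 17 = 729 - 34 ≡ 37; y = λ·(17 - 37) - 29 ≡ 42. → (37, 42)
2B = (37, 42).
Finally 2A + 2B:
(3, 38) + (37, 42). λ = (42 - 38)/(37 - 3) ≡ 4/34 mod 47. 34⁻¹ ≡ 18 (mod 47), so λ ≡ 25.
  x = λ² - 3 - 37 = 625 - 40 ≡ 21; y = λ·(3 - 21) - 38 ≡ 29. → (21, 29)

(21, 29)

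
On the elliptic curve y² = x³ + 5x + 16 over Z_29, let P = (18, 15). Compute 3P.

Repeated addition: build up to 3P.
2P: tangent at (18, 15): λ = (3·18² + 5)/(2·15) ≡ 20/1. 1⁻¹ ≡ 1 (mod 29) since 1·1 = 1 ≡ 1, so λ ≡ 20·1 ≡ 20.
  x = λ² - 18 - 18 = 400 - 36 ≡ 16; y = λ·(18 - 16) - 15 ≡ 25. → (16, 25)
3P: (16, 25) + (18, 15). λ = (15 - 25)/(18 - 16) ≡ 19/2 mod 29. 2⁻¹ ≡ 15 (mod 29) since 2·15 = 30 ≡ 1, so λ ≡ 24.
  x = λ² - 16 - 18 = 576 - 34 ≡ 20; y = λ·(16 - 20) - 25 ≡ 24. → (20, 24)

(20, 24)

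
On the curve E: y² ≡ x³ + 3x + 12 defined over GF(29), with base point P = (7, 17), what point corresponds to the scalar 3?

Repeated addition: build up to 3P.
2P: tangent at (7, 17): λ = (3·7² + 3)/(2·17) ≡ 5/5. 5⁻¹ ≡ 6 (mod 29), so λ ≡ 5·6 ≡ 1.
  x = λ² - 7 - 7 = 1 - 14 ≡ 16; y = λ·(7 - 16) - 17 ≡ 3. → (16, 3)
3P: (16, 3) + (7, 17). λ = (17 - 3)/(7 - 16) ≡ 14/20 mod 29. 20⁻¹ ≡ 16 (mod 29) since 20·16 = 320 ≡ 1, so λ ≡ 21.
  x = λ² - 16 - 7 = 441 - 23 ≡ 12; y = λ·(16 - 12) - 3 ≡ 23. → (12, 23)

(12, 23)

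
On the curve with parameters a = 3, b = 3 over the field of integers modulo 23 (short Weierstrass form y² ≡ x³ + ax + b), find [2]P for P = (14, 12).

(21, 14)

tangent at (14, 12): λ = (3·14² + 3)/(2·12) ≡ 16/1. 1⁻¹ ≡ 1 (mod 23), so λ ≡ 16·1 ≡ 16.
  x = λ² - 14 - 14 = 256 - 28 ≡ 21; y = λ·(14 - 21) - 12 ≡ 14. → (21, 14)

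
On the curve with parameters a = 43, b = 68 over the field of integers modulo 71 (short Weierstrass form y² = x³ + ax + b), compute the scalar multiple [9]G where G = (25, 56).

(9, 41)

Repeated addition: build up to 9G.
2G: tangent at (25, 56): λ = (3·25² + 43)/(2·56) ≡ 1/41. 41⁻¹ ≡ 26 (mod 71), so λ ≡ 1·26 ≡ 26.
  x = λ² - 25 - 25 = 676 - 50 ≡ 58; y = λ·(25 - 58) - 56 ≡ 9. → (58, 9)
3G: (58, 9) + (25, 56). λ = (56 - 9)/(25 - 58) ≡ 47/38 mod 71. 38⁻¹ ≡ 43 (mod 71), so λ ≡ 33.
  x = λ² - 58 - 25 = 1089 - 83 ≡ 12; y = λ·(58 - 12) - 9 ≡ 18. → (12, 18)
4G: (12, 18) + (25, 56). λ = (56 - 18)/(25 - 12) ≡ 38/13 mod 71. 13⁻¹ ≡ 11 (mod 71) since 13·11 = 143 ≡ 1, so λ ≡ 63.
  x = λ² - 12 - 25 = 3969 - 37 ≡ 27; y = λ·(12 - 27) - 18 ≡ 31. → (27, 31)
5G: (27, 31) + (25, 56). λ = (56 - 31)/(25 - 27) ≡ 25/69 mod 71. 69⁻¹ ≡ 35 (mod 71), so λ ≡ 23.
  x = λ² - 27 - 25 = 529 - 52 ≡ 51; y = λ·(27 - 51) - 31 ≡ 56. → (51, 56)
6G: (51, 56) + (25, 56). λ = (56 - 56)/(25 - 51) ≡ 0/45 mod 71. 45⁻¹ ≡ 30 (mod 71), so λ ≡ 0.
  x = λ² - 51 - 25 = 0 - 76 ≡ 66; y = λ·(51 - 66) - 56 ≡ 15. → (66, 15)
7G: (66, 15) + (25, 56). λ = (56 - 15)/(25 - 66) ≡ 41/30 mod 71. 30⁻¹ ≡ 45 (mod 71) since 30·45 = 1350 ≡ 1, so λ ≡ 70.
  x = λ² - 66 - 25 = 4900 - 91 ≡ 52; y = λ·(66 - 52) - 15 ≡ 42. → (52, 42)
8G: (52, 42) + (25, 56). λ = (56 - 42)/(25 - 52) ≡ 14/44 mod 71. 44⁻¹ ≡ 21 (mod 71), so λ ≡ 10.
  x = λ² - 52 - 25 = 100 - 77 ≡ 23; y = λ·(52 - 23) - 42 ≡ 35. → (23, 35)
9G: (23, 35) + (25, 56). λ = (56 - 35)/(25 - 23) ≡ 21/2 mod 71. 2⁻¹ ≡ 36 (mod 71), so λ ≡ 46.
  x = λ² - 23 - 25 = 2116 - 48 ≡ 9; y = λ·(23 - 9) - 35 ≡ 41. → (9, 41)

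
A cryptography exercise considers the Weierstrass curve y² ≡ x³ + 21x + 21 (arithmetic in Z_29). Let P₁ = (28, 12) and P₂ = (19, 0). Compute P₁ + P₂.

(28, 12) + (19, 0). λ = (0 - 12)/(19 - 28) ≡ 17/20 mod 29. 20⁻¹ ≡ 16 (mod 29), so λ ≡ 11.
  x = λ² - 28 - 19 = 121 - 47 ≡ 16; y = λ·(28 - 16) - 12 ≡ 4. → (16, 4)

(16, 4)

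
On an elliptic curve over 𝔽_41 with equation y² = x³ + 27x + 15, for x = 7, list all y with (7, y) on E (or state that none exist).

none

x³ + 27x + 15 = 547 ≡ 14 (mod 41).
14 is a non-residue mod 41; no y exists.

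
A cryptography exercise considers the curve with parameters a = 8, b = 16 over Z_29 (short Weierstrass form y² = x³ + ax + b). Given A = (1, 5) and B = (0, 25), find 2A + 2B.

(5, 23)

First 2A:
Repeated addition: build up to 2A.
2A: tangent at (1, 5): λ = (3·1² + 8)/(2·5) ≡ 11/10. 10⁻¹ ≡ 3 (mod 29) since 10·3 = 30 ≡ 1, so λ ≡ 11·3 ≡ 4.
  x = λ² - 1 - 1 = 16 - 2 ≡ 14; y = λ·(1 - 14) - 5 ≡ 1. → (14, 1)
2A = (14, 1).
Next 2B:
Repeated addition: build up to 2B.
2B: tangent at (0, 25): λ = (3·0² + 8)/(2·25) ≡ 8/21. 21⁻¹ ≡ 18 (mod 29), so λ ≡ 8·18 ≡ 28.
  x = λ² - 0 - 0 = 784 - 0 ≡ 1; y = λ·(0 - 1) - 25 ≡ 5. → (1, 5)
2B = (1, 5).
Finally 2A + 2B:
(14, 1) + (1, 5). λ = (5 - 1)/(1 - 14) ≡ 4/16 mod 29. 16⁻¹ ≡ 20 (mod 29), so λ ≡ 22.
  x = λ² - 14 - 1 = 484 - 15 ≡ 5; y = λ·(14 - 5) - 1 ≡ 23. → (5, 23)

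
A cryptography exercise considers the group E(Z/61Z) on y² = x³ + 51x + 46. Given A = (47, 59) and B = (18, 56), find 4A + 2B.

(32, 15)

First 4A:
Double-and-add on 4 = (100)₂. Start with A = (47, 59) for the leading 1-bit.
double: tangent at (47, 59): λ = (3·47² + 51)/(2·59) ≡ 29/57. 57⁻¹ ≡ 15 (mod 61) since 57·15 = 855 ≡ 1, so λ ≡ 29·15 ≡ 8.
  x = λ² - 47 - 47 = 64 - 94 ≡ 31; y = λ·(47 - 31) - 59 ≡ 8. → (31, 8)
double: tangent at (31, 8): λ = (3·31² + 51)/(2·8) ≡ 6/16. 16⁻¹ ≡ 42 (mod 61), so λ ≡ 6·42 ≡ 8.
  x = λ² - 31 - 31 = 64 - 62 ≡ 2; y = λ·(31 - 2) - 8 ≡ 41. → (2, 41)
4A = (2, 41).
Next 2B:
Repeated addition: build up to 2B.
2B: tangent at (18, 56): λ = (3·18² + 51)/(2·56) ≡ 47/51. 51⁻¹ ≡ 6 (mod 61), so λ ≡ 47·6 ≡ 38.
  x = λ² - 18 - 18 = 1444 - 36 ≡ 5; y = λ·(18 - 5) - 56 ≡ 11. → (5, 11)
2B = (5, 11).
Finally 4A + 2B:
(2, 41) + (5, 11). λ = (11 - 41)/(5 - 2) ≡ 31/3 mod 61. 3⁻¹ ≡ 41 (mod 61) since 3·41 = 123 ≡ 1, so λ ≡ 51.
  x = λ² - 2 - 5 = 2601 - 7 ≡ 32; y = λ·(2 - 32) - 41 ≡ 15. → (32, 15)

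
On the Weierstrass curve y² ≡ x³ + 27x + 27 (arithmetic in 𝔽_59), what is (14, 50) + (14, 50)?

tangent at (14, 50): λ = (3·14² + 27)/(2·50) ≡ 25/41. 41⁻¹ ≡ 36 (mod 59) since 41·36 = 1476 ≡ 1, so λ ≡ 25·36 ≡ 15.
  x = λ² - 14 - 14 = 225 - 28 ≡ 20; y = λ·(14 - 20) - 50 ≡ 37. → (20, 37)

(20, 37)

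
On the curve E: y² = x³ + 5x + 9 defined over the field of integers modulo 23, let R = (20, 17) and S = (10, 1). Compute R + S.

(2, 21)

(20, 17) + (10, 1). λ = (1 - 17)/(10 - 20) ≡ 7/13 mod 23. 13⁻¹ ≡ 16 (mod 23) since 13·16 = 208 ≡ 1, so λ ≡ 20.
  x = λ² - 20 - 10 = 400 - 30 ≡ 2; y = λ·(20 - 2) - 17 ≡ 21. → (2, 21)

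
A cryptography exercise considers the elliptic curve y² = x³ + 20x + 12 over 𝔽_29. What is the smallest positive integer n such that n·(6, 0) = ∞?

2P: (6, 0) + (6, 0): same x and y₁ ≡ -y₂, so the sum is ∞.
2P = ∞, so the order is 2.

2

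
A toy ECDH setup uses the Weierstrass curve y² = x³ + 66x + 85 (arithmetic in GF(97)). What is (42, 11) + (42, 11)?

tangent at (42, 11): λ = (3·42² + 66)/(2·11) ≡ 23/22. 22⁻¹ ≡ 75 (mod 97), so λ ≡ 23·75 ≡ 76.
  x = λ² - 42 - 42 = 5776 - 84 ≡ 66; y = λ·(42 - 66) - 11 ≡ 8. → (66, 8)

(66, 8)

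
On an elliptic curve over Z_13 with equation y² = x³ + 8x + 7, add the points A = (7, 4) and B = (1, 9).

(7, 4) + (1, 9). λ = (9 - 4)/(1 - 7) ≡ 5/7 mod 13. 7⁻¹ ≡ 2 (mod 13), so λ ≡ 10.
  x = λ² - 7 - 1 = 100 - 8 ≡ 1; y = λ·(7 - 1) - 4 ≡ 4. → (1, 4)

(1, 4)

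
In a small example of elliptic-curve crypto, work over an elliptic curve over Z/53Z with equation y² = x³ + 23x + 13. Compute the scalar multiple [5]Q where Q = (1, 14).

Double-and-add on 5 = (101)₂. Start with Q = (1, 14) for the leading 1-bit.
double: tangent at (1, 14): λ = (3·1² + 23)/(2·14) ≡ 26/28. 28⁻¹ ≡ 36 (mod 53), so λ ≡ 26·36 ≡ 35.
  x = λ² - 1 - 1 = 1225 - 2 ≡ 4; y = λ·(1 - 4) - 14 ≡ 40. → (4, 40)
double: tangent at (4, 40): λ = (3·4² + 23)/(2·40) ≡ 18/27. 27⁻¹ ≡ 2 (mod 53), so λ ≡ 18·2 ≡ 36.
  x = λ² - 4 - 4 = 1296 - 8 ≡ 16; y = λ·(4 - 16) - 40 ≡ 5. → (16, 5)
add Q: (16, 5) + (1, 14). λ = (14 - 5)/(1 - 16) ≡ 9/38 mod 53. 38⁻¹ ≡ 7 (mod 53) since 38·7 = 266 ≡ 1, so λ ≡ 10.
  x = λ² - 16 - 1 = 100 - 17 ≡ 30; y = λ·(16 - 30) - 5 ≡ 14. → (30, 14)

(30, 14)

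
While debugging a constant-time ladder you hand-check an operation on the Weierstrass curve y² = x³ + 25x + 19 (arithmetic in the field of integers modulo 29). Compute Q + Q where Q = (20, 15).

tangent at (20, 15): λ = (3·20² + 25)/(2·15) ≡ 7/1. 1⁻¹ ≡ 1 (mod 29), so λ ≡ 7·1 ≡ 7.
  x = λ² - 20 - 20 = 49 - 40 ≡ 9; y = λ·(20 - 9) - 15 ≡ 4. → (9, 4)

(9, 4)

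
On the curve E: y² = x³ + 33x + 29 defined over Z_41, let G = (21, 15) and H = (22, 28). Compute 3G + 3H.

First 3G:
Repeated addition: build up to 3G.
2G: tangent at (21, 15): λ = (3·21² + 33)/(2·15) ≡ 3/30. 30⁻¹ ≡ 26 (mod 41) since 30·26 = 780 ≡ 1, so λ ≡ 3·26 ≡ 37.
  x = λ² - 21 - 21 = 1369 - 42 ≡ 15; y = λ·(21 - 15) - 15 ≡ 2. → (15, 2)
3G: (15, 2) + (21, 15). λ = (15 - 2)/(21 - 15) ≡ 13/6 mod 41. 6⁻¹ ≡ 7 (mod 41), so λ ≡ 9.
  x = λ² - 15 - 21 = 81 - 36 ≡ 4; y = λ·(15 - 4) - 2 ≡ 15. → (4, 15)
3G = (4, 15).
Next 3H:
Repeated addition: build up to 3H.
2H: tangent at (22, 28): λ = (3·22² + 33)/(2·28) ≡ 9/15. 15⁻¹ ≡ 11 (mod 41), so λ ≡ 9·11 ≡ 17.
  x = λ² - 22 - 22 = 289 - 44 ≡ 40; y = λ·(22 - 40) - 28 ≡ 35. → (40, 35)
3H: (40, 35) + (22, 28). λ = (28 - 35)/(22 - 40) ≡ 34/23 mod 41. 23⁻¹ ≡ 25 (mod 41), so λ ≡ 30.
  x = λ² - 40 - 22 = 900 - 62 ≡ 18; y = λ·(40 - 18) - 35 ≡ 10. → (18, 10)
3H = (18, 10).
Finally 3G + 3H:
(4, 15) + (18, 10). λ = (10 - 15)/(18 - 4) ≡ 36/14 mod 41. 14⁻¹ ≡ 3 (mod 41) since 14·3 = 42 ≡ 1, so λ ≡ 26.
  x = λ² - 4 - 18 = 676 - 22 ≡ 39; y = λ·(4 - 39) - 15 ≡ 18. → (39, 18)

(39, 18)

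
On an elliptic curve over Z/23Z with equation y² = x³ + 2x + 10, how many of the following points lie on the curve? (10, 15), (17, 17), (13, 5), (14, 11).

2

(10, 15): 15² ≡ 18, rhs ≡ 18 → on.
(17, 17): 17² ≡ 13, rhs ≡ 12 → off.
(13, 5): 5² ≡ 2, rhs ≡ 2 → on.
(14, 11): 11² ≡ 6, rhs ≡ 22 → off.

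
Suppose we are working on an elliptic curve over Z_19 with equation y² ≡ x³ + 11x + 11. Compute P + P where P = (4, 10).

tangent at (4, 10): λ = (3·4² + 11)/(2·10) ≡ 2/1. 1⁻¹ ≡ 1 (mod 19) since 1·1 = 1 ≡ 1, so λ ≡ 2·1 ≡ 2.
  x = λ² - 4 - 4 = 4 - 8 ≡ 15; y = λ·(4 - 15) - 10 ≡ 6. → (15, 6)

(15, 6)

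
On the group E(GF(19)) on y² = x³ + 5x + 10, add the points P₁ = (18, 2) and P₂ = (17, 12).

(18, 2) + (17, 12). λ = (12 - 2)/(17 - 18) ≡ 10/18 mod 19. 18⁻¹ ≡ 18 (mod 19), so λ ≡ 9.
  x = λ² - 18 - 17 = 81 - 35 ≡ 8; y = λ·(18 - 8) - 2 ≡ 12. → (8, 12)

(8, 12)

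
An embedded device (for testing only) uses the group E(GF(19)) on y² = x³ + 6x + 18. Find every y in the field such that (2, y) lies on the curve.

0

x³ + 6x + 18 = 38 ≡ 0 (mod 19).
Only y = 0 satisfies y² ≡ 0.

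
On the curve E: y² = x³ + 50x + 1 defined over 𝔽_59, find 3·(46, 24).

Write Q = (46, 24).
Repeated addition: build up to 3Q.
2Q: tangent at (46, 24): λ = (3·46² + 50)/(2·24) ≡ 26/48. 48⁻¹ ≡ 16 (mod 59), so λ ≡ 26·16 ≡ 3.
  x = λ² - 46 - 46 = 9 - 92 ≡ 35; y = λ·(46 - 35) - 24 ≡ 9. → (35, 9)
3Q: (35, 9) + (46, 24). λ = (24 - 9)/(46 - 35) ≡ 15/11 mod 59. 11⁻¹ ≡ 43 (mod 59), so λ ≡ 55.
  x = λ² - 35 - 46 = 3025 - 81 ≡ 53; y = λ·(35 - 53) - 9 ≡ 4. → (53, 4)

(53, 4)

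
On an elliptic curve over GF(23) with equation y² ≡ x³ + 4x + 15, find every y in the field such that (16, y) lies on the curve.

x³ + 4x + 15 = 4175 ≡ 12 (mod 23).
Square roots of 12 mod 23: 9 and 14 (since 9² = 81 ≡ 12).

9, 14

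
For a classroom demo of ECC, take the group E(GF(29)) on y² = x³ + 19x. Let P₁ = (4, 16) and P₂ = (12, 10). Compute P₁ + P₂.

(4, 16) + (12, 10). λ = (10 - 16)/(12 - 4) ≡ 23/8 mod 29. 8⁻¹ ≡ 11 (mod 29), so λ ≡ 21.
  x = λ² - 4 - 12 = 441 - 16 ≡ 19; y = λ·(4 - 19) - 16 ≡ 17. → (19, 17)

(19, 17)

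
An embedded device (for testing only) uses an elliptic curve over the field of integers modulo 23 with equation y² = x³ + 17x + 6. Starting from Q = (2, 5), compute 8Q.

Repeated addition: build up to 8Q.
2Q: tangent at (2, 5): λ = (3·2² + 17)/(2·5) ≡ 6/10. 10⁻¹ ≡ 7 (mod 23), so λ ≡ 6·7 ≡ 19.
  x = λ² - 2 - 2 = 361 - 4 ≡ 12; y = λ·(2 - 12) - 5 ≡ 12. → (12, 12)
3Q: (12, 12) + (2, 5). λ = (5 - 12)/(2 - 12) ≡ 16/13 mod 23. 13⁻¹ ≡ 16 (mod 23) since 13·16 = 208 ≡ 1, so λ ≡ 3.
  x = λ² - 12 - 2 = 9 - 14 ≡ 18; y = λ·(12 - 18) - 12 ≡ 16. → (18, 16)
4Q: (18, 16) + (2, 5). λ = (5 - 16)/(2 - 18) ≡ 12/7 mod 23. 7⁻¹ ≡ 10 (mod 23), so λ ≡ 5.
  x = λ² - 18 - 2 = 25 - 20 ≡ 5; y = λ·(18 - 5) - 16 ≡ 3. → (5, 3)
5Q: (5, 3) + (2, 5). λ = (5 - 3)/(2 - 5) ≡ 2/20 mod 23. 20⁻¹ ≡ 15 (mod 23), so λ ≡ 7.
  x = λ² - 5 - 2 = 49 - 7 ≡ 19; y = λ·(5 - 19) - 3 ≡ 14. → (19, 14)
6Q: (19, 14) + (2, 5). λ = (5 - 14)/(2 - 19) ≡ 14/6 mod 23. 6⁻¹ ≡ 4 (mod 23), so λ ≡ 10.
  x = λ² - 19 - 2 = 100 - 21 ≡ 10; y = λ·(19 - 10) - 14 ≡ 7. → (10, 7)
7Q: (10, 7) + (2, 5). λ = (5 - 7)/(2 - 10) ≡ 21/15 mod 23. 15⁻¹ ≡ 20 (mod 23) since 15·20 = 300 ≡ 1, so λ ≡ 6.
  x = λ² - 10 - 2 = 36 - 12 ≡ 1; y = λ·(10 - 1) - 7 ≡ 1. → (1, 1)
8Q: (1, 1) + (2, 5). λ = (5 - 1)/(2 - 1) ≡ 4/1 mod 23. 1⁻¹ ≡ 1 (mod 23), so λ ≡ 4.
  x = λ² - 1 - 2 = 16 - 3 ≡ 13; y = λ·(1 - 13) - 1 ≡ 20. → (13, 20)

(13, 20)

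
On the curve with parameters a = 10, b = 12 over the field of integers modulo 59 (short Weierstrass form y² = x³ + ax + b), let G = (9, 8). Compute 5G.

Repeated addition: build up to 5G.
2G: tangent at (9, 8): λ = (3·9² + 10)/(2·8) ≡ 17/16. 16⁻¹ ≡ 48 (mod 59), so λ ≡ 17·48 ≡ 49.
  x = λ² - 9 - 9 = 2401 - 18 ≡ 23; y = λ·(9 - 23) - 8 ≡ 14. → (23, 14)
3G: (23, 14) + (9, 8). λ = (8 - 14)/(9 - 23) ≡ 53/45 mod 59. 45⁻¹ ≡ 21 (mod 59) since 45·21 = 945 ≡ 1, so λ ≡ 51.
  x = λ² - 23 - 9 = 2601 - 32 ≡ 32; y = λ·(23 - 32) - 14 ≡ 58. → (32, 58)
4G: (32, 58) + (9, 8). λ = (8 - 58)/(9 - 32) ≡ 9/36 mod 59. 36⁻¹ ≡ 41 (mod 59), so λ ≡ 15.
  x = λ² - 32 - 9 = 225 - 41 ≡ 7; y = λ·(32 - 7) - 58 ≡ 22. → (7, 22)
5G: (7, 22) + (9, 8). λ = (8 - 22)/(9 - 7) ≡ 45/2 mod 59. 2⁻¹ ≡ 30 (mod 59) since 2·30 = 60 ≡ 1, so λ ≡ 52.
  x = λ² - 7 - 9 = 2704 - 16 ≡ 33; y = λ·(7 - 33) - 22 ≡ 42. → (33, 42)

(33, 42)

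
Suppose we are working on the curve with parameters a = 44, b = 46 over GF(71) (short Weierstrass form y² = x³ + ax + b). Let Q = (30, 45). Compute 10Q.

(38, 43)

Double-and-add on 10 = (1010)₂. Start with Q = (30, 45) for the leading 1-bit.
double: tangent at (30, 45): λ = (3·30² + 44)/(2·45) ≡ 46/19. 19⁻¹ ≡ 15 (mod 71), so λ ≡ 46·15 ≡ 51.
  x = λ² - 30 - 30 = 2601 - 60 ≡ 56; y = λ·(30 - 56) - 45 ≡ 49. → (56, 49)
double: tangent at (56, 49): λ = (3·56² + 44)/(2·49) ≡ 9/27. 27⁻¹ ≡ 50 (mod 71), so λ ≡ 9·50 ≡ 24.
  x = λ² - 56 - 56 = 576 - 112 ≡ 38; y = λ·(56 - 38) - 49 ≡ 28. → (38, 28)
add Q: (38, 28) + (30, 45). λ = (45 - 28)/(30 - 38) ≡ 17/63 mod 71. 63⁻¹ ≡ 62 (mod 71) since 63·62 = 3906 ≡ 1, so λ ≡ 60.
  x = λ² - 38 - 30 = 3600 - 68 ≡ 53; y = λ·(38 - 53) - 28 ≡ 66. → (53, 66)
double: tangent at (53, 66): λ = (3·53² + 44)/(2·66) ≡ 22/61. 61⁻¹ ≡ 7 (mod 71), so λ ≡ 22·7 ≡ 12.
  x = λ² - 53 - 53 = 144 - 106 ≡ 38; y = λ·(53 - 38) - 66 ≡ 43. → (38, 43)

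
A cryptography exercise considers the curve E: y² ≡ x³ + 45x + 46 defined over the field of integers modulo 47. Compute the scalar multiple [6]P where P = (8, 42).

Double-and-add on 6 = (110)₂. Start with P = (8, 42) for the leading 1-bit.
double: tangent at (8, 42): λ = (3·8² + 45)/(2·42) ≡ 2/37. 37⁻¹ ≡ 14 (mod 47), so λ ≡ 2·14 ≡ 28.
  x = λ² - 8 - 8 = 784 - 16 ≡ 16; y = λ·(8 - 16) - 42 ≡ 16. → (16, 16)
add P: (16, 16) + (8, 42). λ = (42 - 16)/(8 - 16) ≡ 26/39 mod 47. 39⁻¹ ≡ 41 (mod 47), so λ ≡ 32.
  x = λ² - 16 - 8 = 1024 - 24 ≡ 13; y = λ·(16 - 13) - 16 ≡ 33. → (13, 33)
double: tangent at (13, 33): λ = (3·13² + 45)/(2·33) ≡ 35/19. 19⁻¹ ≡ 5 (mod 47), so λ ≡ 35·5 ≡ 34.
  x = λ² - 13 - 13 = 1156 - 26 ≡ 2; y = λ·(13 - 2) - 33 ≡ 12. → (2, 12)

(2, 12)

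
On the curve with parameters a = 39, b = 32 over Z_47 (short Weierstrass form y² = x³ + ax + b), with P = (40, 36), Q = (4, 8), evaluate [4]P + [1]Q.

(21, 30)

First 4P:
Repeated addition: build up to 4P.
2P: tangent at (40, 36): λ = (3·40² + 39)/(2·36) ≡ 45/25. 25⁻¹ ≡ 32 (mod 47), so λ ≡ 45·32 ≡ 30.
  x = λ² - 40 - 40 = 900 - 80 ≡ 21; y = λ·(40 - 21) - 36 ≡ 17. → (21, 17)
3P: (21, 17) + (40, 36). λ = (36 - 17)/(40 - 21) ≡ 19/19 mod 47. 19⁻¹ ≡ 5 (mod 47), so λ ≡ 1.
  x = λ² - 21 - 40 = 1 - 61 ≡ 34; y = λ·(21 - 34) - 17 ≡ 17. → (34, 17)
4P: (34, 17) + (40, 36). λ = (36 - 17)/(40 - 34) ≡ 19/6 mod 47. 6⁻¹ ≡ 8 (mod 47), so λ ≡ 11.
  x = λ² - 34 - 40 = 121 - 74 ≡ 0; y = λ·(34 - 0) - 17 ≡ 28. → (0, 28)
4P = (0, 28).
Finally 4P + Q:
(0, 28) + (4, 8). λ = (8 - 28)/(4 - 0) ≡ 27/4 mod 47. 4⁻¹ ≡ 12 (mod 47), so λ ≡ 42.
  x = λ² - 0 - 4 = 1764 - 4 ≡ 21; y = λ·(0 - 21) - 28 ≡ 30. → (21, 30)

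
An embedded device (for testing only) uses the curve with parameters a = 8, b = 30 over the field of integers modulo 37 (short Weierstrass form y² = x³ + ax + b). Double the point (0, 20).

tangent at (0, 20): λ = (3·0² + 8)/(2·20) ≡ 8/3. 3⁻¹ ≡ 25 (mod 37) since 3·25 = 75 ≡ 1, so λ ≡ 8·25 ≡ 15.
  x = λ² - 0 - 0 = 225 - 0 ≡ 3; y = λ·(0 - 3) - 20 ≡ 9. → (3, 9)

(3, 9)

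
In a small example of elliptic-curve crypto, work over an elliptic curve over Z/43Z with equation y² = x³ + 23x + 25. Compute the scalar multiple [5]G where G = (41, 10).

(41, 33)

Repeated addition: build up to 5G.
2G: tangent at (41, 10): λ = (3·41² + 23)/(2·10) ≡ 35/20. 20⁻¹ ≡ 28 (mod 43), so λ ≡ 35·28 ≡ 34.
  x = λ² - 41 - 41 = 1156 - 82 ≡ 42; y = λ·(41 - 42) - 10 ≡ 42. → (42, 42)
3G: (42, 42) + (41, 10). λ = (10 - 42)/(41 - 42) ≡ 11/42 mod 43. 42⁻¹ ≡ 42 (mod 43), so λ ≡ 32.
  x = λ² - 42 - 41 = 1024 - 83 ≡ 38; y = λ·(42 - 38) - 42 ≡ 0. → (38, 0)
4G: (38, 0) + (41, 10). λ = (10 - 0)/(41 - 38) ≡ 10/3 mod 43. 3⁻¹ ≡ 29 (mod 43) since 3·29 = 87 ≡ 1, so λ ≡ 32.
  x = λ² - 38 - 41 = 1024 - 79 ≡ 42; y = λ·(38 - 42) - 0 ≡ 1. → (42, 1)
5G: (42, 1) + (41, 10). λ = (10 - 1)/(41 - 42) ≡ 9/42 mod 43. 42⁻¹ ≡ 42 (mod 43) since 42·42 = 1764 ≡ 1, so λ ≡ 34.
  x = λ² - 42 - 41 = 1156 - 83 ≡ 41; y = λ·(42 - 41) - 1 ≡ 33. → (41, 33)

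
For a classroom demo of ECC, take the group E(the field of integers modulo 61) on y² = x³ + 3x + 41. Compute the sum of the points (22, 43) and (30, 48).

(22, 43) + (30, 48). λ = (48 - 43)/(30 - 22) ≡ 5/8 mod 61. 8⁻¹ ≡ 23 (mod 61) since 8·23 = 184 ≡ 1, so λ ≡ 54.
  x = λ² - 22 - 30 = 2916 - 52 ≡ 58; y = λ·(22 - 58) - 43 ≡ 26. → (58, 26)

(58, 26)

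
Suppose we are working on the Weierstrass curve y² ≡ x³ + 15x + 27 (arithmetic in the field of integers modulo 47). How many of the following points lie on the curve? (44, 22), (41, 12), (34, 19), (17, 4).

2

(44, 22): 22² ≡ 14, rhs ≡ 2 → off.
(41, 12): 12² ≡ 3, rhs ≡ 3 → on.
(34, 19): 19² ≡ 32, rhs ≡ 32 → on.
(17, 4): 4² ≡ 16, rhs ≡ 25 → off.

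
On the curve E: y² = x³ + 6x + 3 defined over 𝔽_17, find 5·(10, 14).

Write P = (10, 14).
Repeated addition: build up to 5P.
2P: tangent at (10, 14): λ = (3·10² + 6)/(2·14) ≡ 0/11. 11⁻¹ ≡ 14 (mod 17) since 11·14 = 154 ≡ 1, so λ ≡ 0·14 ≡ 0.
  x = λ² - 10 - 10 = 0 - 20 ≡ 14; y = λ·(10 - 14) - 14 ≡ 3. → (14, 3)
3P: (14, 3) + (10, 14). λ = (14 - 3)/(10 - 14) ≡ 11/13 mod 17. 13⁻¹ ≡ 4 (mod 17), so λ ≡ 10.
  x = λ² - 14 - 10 = 100 - 24 ≡ 8; y = λ·(14 - 8) - 3 ≡ 6. → (8, 6)
4P: (8, 6) + (10, 14). λ = (14 - 6)/(10 - 8) ≡ 8/2 mod 17. 2⁻¹ ≡ 9 (mod 17), so λ ≡ 4.
  x = λ² - 8 - 10 = 16 - 18 ≡ 15; y = λ·(8 - 15) - 6 ≡ 0. → (15, 0)
5P: (15, 0) + (10, 14). λ = (14 - 0)/(10 - 15) ≡ 14/12 mod 17. 12⁻¹ ≡ 10 (mod 17) since 12·10 = 120 ≡ 1, so λ ≡ 4.
  x = λ² - 15 - 10 = 16 - 25 ≡ 8; y = λ·(15 - 8) - 0 ≡ 11. → (8, 11)

(8, 11)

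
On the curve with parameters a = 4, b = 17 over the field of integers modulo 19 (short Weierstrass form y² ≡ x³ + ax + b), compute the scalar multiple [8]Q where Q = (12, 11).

Double-and-add on 8 = (1000)₂. Start with Q = (12, 11) for the leading 1-bit.
double: tangent at (12, 11): λ = (3·12² + 4)/(2·11) ≡ 18/3. 3⁻¹ ≡ 13 (mod 19), so λ ≡ 18·13 ≡ 6.
  x = λ² - 12 - 12 = 36 - 24 ≡ 12; y = λ·(12 - 12) - 11 ≡ 8. → (12, 8)
double: tangent at (12, 8): λ = (3·12² + 4)/(2·8) ≡ 18/16. 16⁻¹ ≡ 6 (mod 19), so λ ≡ 18·6 ≡ 13.
  x = λ² - 12 - 12 = 169 - 24 ≡ 12; y = λ·(12 - 12) - 8 ≡ 11. → (12, 11)
double: tangent at (12, 11): λ = (3·12² + 4)/(2·11) ≡ 18/3. 3⁻¹ ≡ 13 (mod 19), so λ ≡ 18·13 ≡ 6.
  x = λ² - 12 - 12 = 36 - 24 ≡ 12; y = λ·(12 - 12) - 11 ≡ 8. → (12, 8)

(12, 8)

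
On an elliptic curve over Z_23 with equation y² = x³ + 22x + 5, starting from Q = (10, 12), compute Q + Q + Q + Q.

(3, 12)

Double-and-add on 4 = (100)₂. Start with Q = (10, 12) for the leading 1-bit.
double: tangent at (10, 12): λ = (3·10² + 22)/(2·12) ≡ 0/1. 1⁻¹ ≡ 1 (mod 23) since 1·1 = 1 ≡ 1, so λ ≡ 0·1 ≡ 0.
  x = λ² - 10 - 10 = 0 - 20 ≡ 3; y = λ·(10 - 3) - 12 ≡ 11. → (3, 11)
double: tangent at (3, 11): λ = (3·3² + 22)/(2·11) ≡ 3/22. 22⁻¹ ≡ 22 (mod 23), so λ ≡ 3·22 ≡ 20.
  x = λ² - 3 - 3 = 400 - 6 ≡ 3; y = λ·(3 - 3) - 11 ≡ 12. → (3, 12)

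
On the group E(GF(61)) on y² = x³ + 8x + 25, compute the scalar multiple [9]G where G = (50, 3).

(59, 60)

Repeated addition: build up to 9G.
2G: tangent at (50, 3): λ = (3·50² + 8)/(2·3) ≡ 5/6. 6⁻¹ ≡ 51 (mod 61), so λ ≡ 5·51 ≡ 11.
  x = λ² - 50 - 50 = 121 - 100 ≡ 21; y = λ·(50 - 21) - 3 ≡ 11. → (21, 11)
3G: (21, 11) + (50, 3). λ = (3 - 11)/(50 - 21) ≡ 53/29 mod 61. 29⁻¹ ≡ 40 (mod 61), so λ ≡ 46.
  x = λ² - 21 - 50 = 2116 - 71 ≡ 32; y = λ·(21 - 32) - 11 ≡ 32. → (32, 32)
4G: (32, 32) + (50, 3). λ = (3 - 32)/(50 - 32) ≡ 32/18 mod 61. 18⁻¹ ≡ 17 (mod 61), so λ ≡ 56.
  x = λ² - 32 - 50 = 3136 - 82 ≡ 4; y = λ·(32 - 4) - 32 ≡ 11. → (4, 11)
5G: (4, 11) + (50, 3). λ = (3 - 11)/(50 - 4) ≡ 53/46 mod 61. 46⁻¹ ≡ 4 (mod 61) since 46·4 = 184 ≡ 1, so λ ≡ 29.
  x = λ² - 4 - 50 = 841 - 54 ≡ 55; y = λ·(4 - 55) - 11 ≡ 35. → (55, 35)
6G: (55, 35) + (50, 3). λ = (3 - 35)/(50 - 55) ≡ 29/56 mod 61. 56⁻¹ ≡ 12 (mod 61), so λ ≡ 43.
  x = λ² - 55 - 50 = 1849 - 105 ≡ 36; y = λ·(55 - 36) - 35 ≡ 50. → (36, 50)
7G: (36, 50) + (50, 3). λ = (3 - 50)/(50 - 36) ≡ 14/14 mod 61. 14⁻¹ ≡ 48 (mod 61) since 14·48 = 672 ≡ 1, so λ ≡ 1.
  x = λ² - 36 - 50 = 1 - 86 ≡ 37; y = λ·(36 - 37) - 50 ≡ 10. → (37, 10)
8G: (37, 10) + (50, 3). λ = (3 - 10)/(50 - 37) ≡ 54/13 mod 61. 13⁻¹ ≡ 47 (mod 61) since 13·47 = 611 ≡ 1, so λ ≡ 37.
  x = λ² - 37 - 50 = 1369 - 87 ≡ 1; y = λ·(37 - 1) - 10 ≡ 41. → (1, 41)
9G: (1, 41) + (50, 3). λ = (3 - 41)/(50 - 1) ≡ 23/49 mod 61. 49⁻¹ ≡ 5 (mod 61) since 49·5 = 245 ≡ 1, so λ ≡ 54.
  x = λ² - 1 - 50 = 2916 - 51 ≡ 59; y = λ·(1 - 59) - 41 ≡ 60. → (59, 60)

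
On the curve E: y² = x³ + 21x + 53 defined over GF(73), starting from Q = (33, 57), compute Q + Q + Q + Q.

Double-and-add on 4 = (100)₂. Start with Q = (33, 57) for the leading 1-bit.
double: tangent at (33, 57): λ = (3·33² + 21)/(2·57) ≡ 3/41. 41⁻¹ ≡ 57 (mod 73), so λ ≡ 3·57 ≡ 25.
  x = λ² - 33 - 33 = 625 - 66 ≡ 48; y = λ·(33 - 48) - 57 ≡ 6. → (48, 6)
double: tangent at (48, 6): λ = (3·48² + 21)/(2·6) ≡ 71/12. 12⁻¹ ≡ 67 (mod 73) since 12·67 = 804 ≡ 1, so λ ≡ 71·67 ≡ 12.
  x = λ² - 48 - 48 = 144 - 96 ≡ 48; y = λ·(48 - 48) - 6 ≡ 67. → (48, 67)

(48, 67)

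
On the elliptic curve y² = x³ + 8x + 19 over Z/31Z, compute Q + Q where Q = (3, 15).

tangent at (3, 15): λ = (3·3² + 8)/(2·15) ≡ 4/30. 30⁻¹ ≡ 30 (mod 31) since 30·30 = 900 ≡ 1, so λ ≡ 4·30 ≡ 27.
  x = λ² - 3 - 3 = 729 - 6 ≡ 10; y = λ·(3 - 10) - 15 ≡ 13. → (10, 13)

(10, 13)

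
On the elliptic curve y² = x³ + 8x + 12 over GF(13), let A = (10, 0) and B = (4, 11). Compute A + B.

(2, 7)

(10, 0) + (4, 11). λ = (11 - 0)/(4 - 10) ≡ 11/7 mod 13. 7⁻¹ ≡ 2 (mod 13) since 7·2 = 14 ≡ 1, so λ ≡ 9.
  x = λ² - 10 - 4 = 81 - 14 ≡ 2; y = λ·(10 - 2) - 0 ≡ 7. → (2, 7)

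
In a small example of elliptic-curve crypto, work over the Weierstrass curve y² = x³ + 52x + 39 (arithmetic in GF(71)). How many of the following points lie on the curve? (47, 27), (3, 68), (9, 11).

(47, 27): 27² ≡ 19, rhs ≡ 19 → on.
(3, 68): 68² ≡ 9, rhs ≡ 9 → on.
(9, 11): 11² ≡ 50, rhs ≡ 29 → off.

2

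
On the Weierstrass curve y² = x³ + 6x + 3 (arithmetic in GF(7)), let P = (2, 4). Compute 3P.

(4, 0)

Repeated addition: build up to 3P.
2P: tangent at (2, 4): λ = (3·2² + 6)/(2·4) ≡ 4/1. 1⁻¹ ≡ 1 (mod 7) since 1·1 = 1 ≡ 1, so λ ≡ 4·1 ≡ 4.
  x = λ² - 2 - 2 = 16 - 4 ≡ 5; y = λ·(2 - 5) - 4 ≡ 5. → (5, 5)
3P: (5, 5) + (2, 4). λ = (4 - 5)/(2 - 5) ≡ 6/4 mod 7. 4⁻¹ ≡ 2 (mod 7) since 4·2 = 8 ≡ 1, so λ ≡ 5.
  x = λ² - 5 - 2 = 25 - 7 ≡ 4; y = λ·(5 - 4) - 5 ≡ 0. → (4, 0)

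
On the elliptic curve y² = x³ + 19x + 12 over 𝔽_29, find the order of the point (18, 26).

2P: tangent at (18, 26): λ = (3·18² + 19)/(2·26) ≡ 5/23. 23⁻¹ ≡ 24 (mod 29), so λ ≡ 5·24 ≡ 4.
  x = λ² - 18 - 18 = 16 - 36 ≡ 9; y = λ·(18 - 9) - 26 ≡ 10. → (9, 10)
3P: (9, 10) + (18, 26). λ = (26 - 10)/(18 - 9) ≡ 16/9 mod 29. 9⁻¹ ≡ 13 (mod 29) since 9·13 = 117 ≡ 1, so λ ≡ 5.
  x = λ² - 9 - 18 = 25 - 27 ≡ 27; y = λ·(9 - 27) - 10 ≡ 16. → (27, 16)
4P: (27, 16) + (18, 26). λ = (26 - 16)/(18 - 27) ≡ 10/20 mod 29. 20⁻¹ ≡ 16 (mod 29), so λ ≡ 15.
  x = λ² - 27 - 18 = 225 - 45 ≡ 6; y = λ·(27 - 6) - 16 ≡ 9. → (6, 9)
5P: (6, 9) + (18, 26). λ = (26 - 9)/(18 - 6) ≡ 17/12 mod 29. 12⁻¹ ≡ 17 (mod 29), so λ ≡ 28.
  x = λ² - 6 - 18 = 784 - 24 ≡ 6; y = λ·(6 - 6) - 9 ≡ 20. → (6, 20)
6P: (6, 20) + (18, 26). λ = (26 - 20)/(18 - 6) ≡ 6/12 mod 29. 12⁻¹ ≡ 17 (mod 29), so λ ≡ 15.
  x = λ² - 6 - 18 = 225 - 24 ≡ 27; y = λ·(6 - 27) - 20 ≡ 13. → (27, 13)
7P: (27, 13) + (18, 26). λ = (26 - 13)/(18 - 27) ≡ 13/20 mod 29. 20⁻¹ ≡ 16 (mod 29) since 20·16 = 320 ≡ 1, so λ ≡ 5.
  x = λ² - 27 - 18 = 25 - 45 ≡ 9; y = λ·(27 - 9) - 13 ≡ 19. → (9, 19)
8P: (9, 19) + (18, 26). λ = (26 - 19)/(18 - 9) ≡ 7/9 mod 29. 9⁻¹ ≡ 13 (mod 29) since 9·13 = 117 ≡ 1, so λ ≡ 4.
  x = λ² - 9 - 18 = 16 - 27 ≡ 18; y = λ·(9 - 18) - 19 ≡ 3. → (18, 3)
9P: (18, 3) + (18, 26): same x and y₁ ≡ -y₂, so the sum is ∞.
9P = ∞, so the order is 9.

9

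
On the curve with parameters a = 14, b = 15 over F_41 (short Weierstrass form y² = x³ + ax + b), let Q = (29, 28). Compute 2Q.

tangent at (29, 28): λ = (3·29² + 14)/(2·28) ≡ 36/15. 15⁻¹ ≡ 11 (mod 41), so λ ≡ 36·11 ≡ 27.
  x = λ² - 29 - 29 = 729 - 58 ≡ 15; y = λ·(29 - 15) - 28 ≡ 22. → (15, 22)

(15, 22)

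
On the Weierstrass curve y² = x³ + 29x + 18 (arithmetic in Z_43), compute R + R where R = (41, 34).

(21, 16)

tangent at (41, 34): λ = (3·41² + 29)/(2·34) ≡ 41/25. 25⁻¹ ≡ 31 (mod 43), so λ ≡ 41·31 ≡ 24.
  x = λ² - 41 - 41 = 576 - 82 ≡ 21; y = λ·(41 - 21) - 34 ≡ 16. → (21, 16)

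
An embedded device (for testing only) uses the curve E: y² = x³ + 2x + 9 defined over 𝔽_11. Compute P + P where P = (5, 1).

tangent at (5, 1): λ = (3·5² + 2)/(2·1) ≡ 0/2. 2⁻¹ ≡ 6 (mod 11), so λ ≡ 0·6 ≡ 0.
  x = λ² - 5 - 5 = 0 - 10 ≡ 1; y = λ·(5 - 1) - 1 ≡ 10. → (1, 10)

(1, 10)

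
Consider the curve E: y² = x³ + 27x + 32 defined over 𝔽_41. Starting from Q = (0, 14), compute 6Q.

Double-and-add on 6 = (110)₂. Start with Q = (0, 14) for the leading 1-bit.
double: tangent at (0, 14): λ = (3·0² + 27)/(2·14) ≡ 27/28. 28⁻¹ ≡ 22 (mod 41), so λ ≡ 27·22 ≡ 20.
  x = λ² - 0 - 0 = 400 - 0 ≡ 31; y = λ·(0 - 31) - 14 ≡ 22. → (31, 22)
add Q: (31, 22) + (0, 14). λ = (14 - 22)/(0 - 31) ≡ 33/10 mod 41. 10⁻¹ ≡ 37 (mod 41), so λ ≡ 32.
  x = λ² - 31 - 0 = 1024 - 31 ≡ 9; y = λ·(31 - 9) - 22 ≡ 26. → (9, 26)
double: tangent at (9, 26): λ = (3·9² + 27)/(2·26) ≡ 24/11. 11⁻¹ ≡ 15 (mod 41), so λ ≡ 24·15 ≡ 32.
  x = λ² - 9 - 9 = 1024 - 18 ≡ 22; y = λ·(9 - 22) - 26 ≡ 9. → (22, 9)

(22, 9)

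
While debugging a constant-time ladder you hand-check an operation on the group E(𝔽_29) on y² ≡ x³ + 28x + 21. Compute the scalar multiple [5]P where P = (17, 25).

Repeated addition: build up to 5P.
2P: tangent at (17, 25): λ = (3·17² + 28)/(2·25) ≡ 25/21. 21⁻¹ ≡ 18 (mod 29), so λ ≡ 25·18 ≡ 15.
  x = λ² - 17 - 17 = 225 - 34 ≡ 17; y = λ·(17 - 17) - 25 ≡ 4. → (17, 4)
3P: (17, 4) + (17, 25): same x and y₁ ≡ -y₂, so the sum is O.
4P: O + (17, 25) = (17, 25) (identity).
5P: tangent at (17, 25): λ = (3·17² + 28)/(2·25) ≡ 25/21. 21⁻¹ ≡ 18 (mod 29), so λ ≡ 25·18 ≡ 15.
  x = λ² - 17 - 17 = 225 - 34 ≡ 17; y = λ·(17 - 17) - 25 ≡ 4. → (17, 4)

(17, 4)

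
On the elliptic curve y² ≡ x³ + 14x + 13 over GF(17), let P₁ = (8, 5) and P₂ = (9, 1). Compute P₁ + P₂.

(8, 5) + (9, 1). λ = (1 - 5)/(9 - 8) ≡ 13/1 mod 17. 1⁻¹ ≡ 1 (mod 17), so λ ≡ 13.
  x = λ² - 8 - 9 = 169 - 17 ≡ 16; y = λ·(8 - 16) - 5 ≡ 10. → (16, 10)

(16, 10)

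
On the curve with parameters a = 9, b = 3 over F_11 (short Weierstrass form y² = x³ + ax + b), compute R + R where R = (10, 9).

(0, 5)

tangent at (10, 9): λ = (3·10² + 9)/(2·9) ≡ 1/7. 7⁻¹ ≡ 8 (mod 11), so λ ≡ 1·8 ≡ 8.
  x = λ² - 10 - 10 = 64 - 20 ≡ 0; y = λ·(10 - 0) - 9 ≡ 5. → (0, 5)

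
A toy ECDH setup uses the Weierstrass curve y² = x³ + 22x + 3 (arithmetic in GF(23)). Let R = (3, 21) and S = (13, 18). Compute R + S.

(3, 21) + (13, 18). λ = (18 - 21)/(13 - 3) ≡ 20/10 mod 23. 10⁻¹ ≡ 7 (mod 23), so λ ≡ 2.
  x = λ² - 3 - 13 = 4 - 16 ≡ 11; y = λ·(3 - 11) - 21 ≡ 9. → (11, 9)

(11, 9)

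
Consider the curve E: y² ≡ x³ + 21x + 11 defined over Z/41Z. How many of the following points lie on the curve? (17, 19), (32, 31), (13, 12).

(17, 19): 19² ≡ 33, rhs ≡ 33 → on.
(32, 31): 31² ≡ 18, rhs ≡ 36 → off.
(13, 12): 12² ≡ 21, rhs ≡ 21 → on.

2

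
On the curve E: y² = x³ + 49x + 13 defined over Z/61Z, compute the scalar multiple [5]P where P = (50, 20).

Repeated addition: build up to 5P.
2P: tangent at (50, 20): λ = (3·50² + 49)/(2·20) ≡ 46/40. 40⁻¹ ≡ 29 (mod 61) since 40·29 = 1160 ≡ 1, so λ ≡ 46·29 ≡ 53.
  x = λ² - 50 - 50 = 2809 - 100 ≡ 25; y = λ·(50 - 25) - 20 ≡ 24. → (25, 24)
3P: (25, 24) + (50, 20). λ = (20 - 24)/(50 - 25) ≡ 57/25 mod 61. 25⁻¹ ≡ 22 (mod 61), so λ ≡ 34.
  x = λ² - 25 - 50 = 1156 - 75 ≡ 44; y = λ·(25 - 44) - 24 ≡ 1. → (44, 1)
4P: (44, 1) + (50, 20). λ = (20 - 1)/(50 - 44) ≡ 19/6 mod 61. 6⁻¹ ≡ 51 (mod 61) since 6·51 = 306 ≡ 1, so λ ≡ 54.
  x = λ² - 44 - 50 = 2916 - 94 ≡ 16; y = λ·(44 - 16) - 1 ≡ 47. → (16, 47)
5P: (16, 47) + (50, 20). λ = (20 - 47)/(50 - 16) ≡ 34/34 mod 61. 34⁻¹ ≡ 9 (mod 61), so λ ≡ 1.
  x = λ² - 16 - 50 = 1 - 66 ≡ 57; y = λ·(16 - 57) - 47 ≡ 34. → (57, 34)

(57, 34)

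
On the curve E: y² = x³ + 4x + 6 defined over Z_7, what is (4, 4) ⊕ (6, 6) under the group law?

(5, 2)

(4, 4) + (6, 6). λ = (6 - 4)/(6 - 4) ≡ 2/2 mod 7. 2⁻¹ ≡ 4 (mod 7) since 2·4 = 8 ≡ 1, so λ ≡ 1.
  x = λ² - 4 - 6 = 1 - 10 ≡ 5; y = λ·(4 - 5) - 4 ≡ 2. → (5, 2)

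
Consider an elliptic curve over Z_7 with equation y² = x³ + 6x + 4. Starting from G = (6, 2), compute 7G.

(1, 5)

Repeated addition: build up to 7G.
2G: tangent at (6, 2): λ = (3·6² + 6)/(2·2) ≡ 2/4. 4⁻¹ ≡ 2 (mod 7), so λ ≡ 2·2 ≡ 4.
  x = λ² - 6 - 6 = 16 - 12 ≡ 4; y = λ·(6 - 4) - 2 ≡ 6. → (4, 6)
3G: (4, 6) + (6, 2). λ = (2 - 6)/(6 - 4) ≡ 3/2 mod 7. 2⁻¹ ≡ 4 (mod 7) since 2·4 = 8 ≡ 1, so λ ≡ 5.
  x = λ² - 4 - 6 = 25 - 10 ≡ 1; y = λ·(4 - 1) - 6 ≡ 2. → (1, 2)
4G: (1, 2) + (6, 2). λ = (2 - 2)/(6 - 1) ≡ 0/5 mod 7. 5⁻¹ ≡ 3 (mod 7), so λ ≡ 0.
  x = λ² - 1 - 6 = 0 - 7 ≡ 0; y = λ·(1 - 0) - 2 ≡ 5. → (0, 5)
5G: (0, 5) + (6, 2). λ = (2 - 5)/(6 - 0) ≡ 4/6 mod 7. 6⁻¹ ≡ 6 (mod 7), so λ ≡ 3.
  x = λ² - 0 - 6 = 9 - 6 ≡ 3; y = λ·(0 - 3) - 5 ≡ 0. → (3, 0)
6G: (3, 0) + (6, 2). λ = (2 - 0)/(6 - 3) ≡ 2/3 mod 7. 3⁻¹ ≡ 5 (mod 7) since 3·5 = 15 ≡ 1, so λ ≡ 3.
  x = λ² - 3 - 6 = 9 - 9 ≡ 0; y = λ·(3 - 0) - 0 ≡ 2. → (0, 2)
7G: (0, 2) + (6, 2). λ = (2 - 2)/(6 - 0) ≡ 0/6 mod 7. 6⁻¹ ≡ 6 (mod 7), so λ ≡ 0.
  x = λ² - 0 - 6 = 0 - 6 ≡ 1; y = λ·(0 - 1) - 2 ≡ 5. → (1, 5)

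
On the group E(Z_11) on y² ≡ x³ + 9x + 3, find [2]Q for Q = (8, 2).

(10, 2)

tangent at (8, 2): λ = (3·8² + 9)/(2·2) ≡ 3/4. 4⁻¹ ≡ 3 (mod 11), so λ ≡ 3·3 ≡ 9.
  x = λ² - 8 - 8 = 81 - 16 ≡ 10; y = λ·(8 - 10) - 2 ≡ 2. → (10, 2)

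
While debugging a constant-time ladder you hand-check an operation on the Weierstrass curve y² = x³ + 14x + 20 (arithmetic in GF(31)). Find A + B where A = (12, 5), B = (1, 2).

(15, 28)

(12, 5) + (1, 2). λ = (2 - 5)/(1 - 12) ≡ 28/20 mod 31. 20⁻¹ ≡ 14 (mod 31), so λ ≡ 20.
  x = λ² - 12 - 1 = 400 - 13 ≡ 15; y = λ·(12 - 15) - 5 ≡ 28. → (15, 28)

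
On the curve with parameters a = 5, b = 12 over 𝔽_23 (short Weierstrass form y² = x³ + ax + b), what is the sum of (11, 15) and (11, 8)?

The two points share x = 11 and their y-coordinates satisfy 15 + 8 ≡ 0 (mod 23), so they are inverses. Their sum is ∞.

O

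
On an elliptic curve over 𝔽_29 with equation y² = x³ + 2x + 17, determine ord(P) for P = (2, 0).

2P: (2, 0) + (2, 0): same x and y₁ ≡ -y₂, so the sum is O.
2P = O, so the order is 2.

2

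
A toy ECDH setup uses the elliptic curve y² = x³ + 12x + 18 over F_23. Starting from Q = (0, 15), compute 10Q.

Repeated addition: build up to 10Q.
2Q: tangent at (0, 15): λ = (3·0² + 12)/(2·15) ≡ 12/7. 7⁻¹ ≡ 10 (mod 23) since 7·10 = 70 ≡ 1, so λ ≡ 12·10 ≡ 5.
  x = λ² - 0 - 0 = 25 - 0 ≡ 2; y = λ·(0 - 2) - 15 ≡ 21. → (2, 21)
3Q: (2, 21) + (0, 15). λ = (15 - 21)/(0 - 2) ≡ 17/21 mod 23. 21⁻¹ ≡ 11 (mod 23), so λ ≡ 3.
  x = λ² - 2 - 0 = 9 - 2 ≡ 7; y = λ·(2 - 7) - 21 ≡ 10. → (7, 10)
4Q: (7, 10) + (0, 15). λ = (15 - 10)/(0 - 7) ≡ 5/16 mod 23. 16⁻¹ ≡ 13 (mod 23), so λ ≡ 19.
  x = λ² - 7 - 0 = 361 - 7 ≡ 9; y = λ·(7 - 9) - 10 ≡ 21. → (9, 21)
5Q: (9, 21) + (0, 15). λ = (15 - 21)/(0 - 9) ≡ 17/14 mod 23. 14⁻¹ ≡ 5 (mod 23), so λ ≡ 16.
  x = λ² - 9 - 0 = 256 - 9 ≡ 17; y = λ·(9 - 17) - 21 ≡ 12. → (17, 12)
6Q: (17, 12) + (0, 15). λ = (15 - 12)/(0 - 17) ≡ 3/6 mod 23. 6⁻¹ ≡ 4 (mod 23) since 6·4 = 24 ≡ 1, so λ ≡ 12.
  x = λ² - 17 - 0 = 144 - 17 ≡ 12; y = λ·(17 - 12) - 12 ≡ 2. → (12, 2)
7Q: (12, 2) + (0, 15). λ = (15 - 2)/(0 - 12) ≡ 13/11 mod 23. 11⁻¹ ≡ 21 (mod 23), so λ ≡ 20.
  x = λ² - 12 - 0 = 400 - 12 ≡ 20; y = λ·(12 - 20) - 2 ≡ 22. → (20, 22)
8Q: (20, 22) + (0, 15). λ = (15 - 22)/(0 - 20) ≡ 16/3 mod 23. 3⁻¹ ≡ 8 (mod 23) since 3·8 = 24 ≡ 1, so λ ≡ 13.
  x = λ² - 20 - 0 = 169 - 20 ≡ 11; y = λ·(20 - 11) - 22 ≡ 3. → (11, 3)
9Q: (11, 3) + (0, 15). λ = (15 - 3)/(0 - 11) ≡ 12/12 mod 23. 12⁻¹ ≡ 2 (mod 23) since 12·2 = 24 ≡ 1, so λ ≡ 1.
  x = λ² - 11 - 0 = 1 - 11 ≡ 13; y = λ·(11 - 13) - 3 ≡ 18. → (13, 18)
10Q: (13, 18) + (0, 15). λ = (15 - 18)/(0 - 13) ≡ 20/10 mod 23. 10⁻¹ ≡ 7 (mod 23), so λ ≡ 2.
  x = λ² - 13 - 0 = 4 - 13 ≡ 14; y = λ·(13 - 14) - 18 ≡ 3. → (14, 3)

(14, 3)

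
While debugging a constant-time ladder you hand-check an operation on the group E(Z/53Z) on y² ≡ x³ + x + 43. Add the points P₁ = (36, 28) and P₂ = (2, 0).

(36, 28) + (2, 0). λ = (0 - 28)/(2 - 36) ≡ 25/19 mod 53. 19⁻¹ ≡ 14 (mod 53), so λ ≡ 32.
  x = λ² - 36 - 2 = 1024 - 38 ≡ 32; y = λ·(36 - 32) - 28 ≡ 47. → (32, 47)

(32, 47)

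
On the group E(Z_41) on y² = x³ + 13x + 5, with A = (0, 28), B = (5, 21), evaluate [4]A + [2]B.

First 4A:
Repeated addition: build up to 4A.
2A: tangent at (0, 28): λ = (3·0² + 13)/(2·28) ≡ 13/15. 15⁻¹ ≡ 11 (mod 41) since 15·11 = 165 ≡ 1, so λ ≡ 13·11 ≡ 20.
  x = λ² - 0 - 0 = 400 - 0 ≡ 31; y = λ·(0 - 31) - 28 ≡ 8. → (31, 8)
3A: (31, 8) + (0, 28). λ = (28 - 8)/(0 - 31) ≡ 20/10 mod 41. 10⁻¹ ≡ 37 (mod 41) since 10·37 = 370 ≡ 1, so λ ≡ 2.
  x = λ² - 31 - 0 = 4 - 31 ≡ 14; y = λ·(31 - 14) - 8 ≡ 26. → (14, 26)
4A: (14, 26) + (0, 28). λ = (28 - 26)/(0 - 14) ≡ 2/27 mod 41. 27⁻¹ ≡ 38 (mod 41) since 27·38 = 1026 ≡ 1, so λ ≡ 35.
  x = λ² - 14 - 0 = 1225 - 14 ≡ 22; y = λ·(14 - 22) - 26 ≡ 22. → (22, 22)
4A = (22, 22).
Next 2B:
Repeated addition: build up to 2B.
2B: tangent at (5, 21): λ = (3·5² + 13)/(2·21) ≡ 6/1. 1⁻¹ ≡ 1 (mod 41) since 1·1 = 1 ≡ 1, so λ ≡ 6·1 ≡ 6.
  x = λ² - 5 - 5 = 36 - 10 ≡ 26; y = λ·(5 - 26) - 21 ≡ 17. → (26, 17)
2B = (26, 17).
Finally 4A + 2B:
(22, 22) + (26, 17). λ = (17 - 22)/(26 - 22) ≡ 36/4 mod 41. 4⁻¹ ≡ 31 (mod 41) since 4·31 = 124 ≡ 1, so λ ≡ 9.
  x = λ² - 22 - 26 = 81 - 48 ≡ 33; y = λ·(22 - 33) - 22 ≡ 2. → (33, 2)

(33, 2)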